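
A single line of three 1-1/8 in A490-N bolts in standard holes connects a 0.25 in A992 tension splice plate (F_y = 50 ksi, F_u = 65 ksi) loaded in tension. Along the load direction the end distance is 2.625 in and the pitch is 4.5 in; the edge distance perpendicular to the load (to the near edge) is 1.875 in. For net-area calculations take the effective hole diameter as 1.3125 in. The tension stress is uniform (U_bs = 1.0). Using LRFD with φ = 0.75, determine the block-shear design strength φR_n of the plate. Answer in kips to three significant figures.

75.9 kips

Shear plane L_v = 2.625 + 2·4.5 = 11.62 in; A_gv = 11.62 × 0.25 = 2.906 in².
A_nv = (11.62 − 2.5·1.3125) × 0.25 = 2.086 in².
A_nt = (1.875 − 0.5·1.3125) × 0.25 = 0.3047 in².
0.6 F_u A_nv = 81.35 kips; 0.6 F_y A_gv = 87.19 kips → shear rupture governs the shear term.
R_n = 81.35 + 1.0 × 65 × 0.3047 = 101.2 kips.
Design strength φR_n = 0.75 × 101.2 = 75.9 kips.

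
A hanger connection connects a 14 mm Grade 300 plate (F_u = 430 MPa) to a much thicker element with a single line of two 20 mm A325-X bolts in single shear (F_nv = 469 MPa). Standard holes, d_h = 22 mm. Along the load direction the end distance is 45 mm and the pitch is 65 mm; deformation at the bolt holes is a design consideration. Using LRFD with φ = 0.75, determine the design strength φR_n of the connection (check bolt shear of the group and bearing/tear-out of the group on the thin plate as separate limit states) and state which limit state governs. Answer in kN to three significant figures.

221 kN (bolt shear governs)

Bolt shear: A_b = π·20²/4 = 314.2 mm²; R_n = 469 × 314.2 × 2 × 1 / 1000 = 294.7 kN → 0.75 × 294.7 = 221 kN.
Bearing (1.2 l_c t F_u ≤ 2.4 d t F_u): upper limit = 2.4·20·14·430 / 1000 = 289 kN.
  Edge l_c = 45 − 22/2 = 34 → r_n = 245.6 kN; interior l_c = 65 − 22 = 43 → r_n = 289 kN.
  R_n,bearing = 1·245.6 + 1·289 = 534.6 kN → 0.75 × 534.6 = 401 kN.
Bolt shear governs: 221 kN.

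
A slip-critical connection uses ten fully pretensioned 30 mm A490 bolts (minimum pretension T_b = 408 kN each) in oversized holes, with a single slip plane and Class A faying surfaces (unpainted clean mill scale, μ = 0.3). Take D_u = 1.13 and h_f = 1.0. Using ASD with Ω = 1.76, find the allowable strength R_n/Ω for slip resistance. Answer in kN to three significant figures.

R_n = μ · D_u · h_f · T_b · n_s · n_b = 0.3 × 1.13 × 1.0 × 408 × 1 × 10 = 1383 kN.
Allowable strength R_n/Ω = 1383 / 1.76 = 786 kN.

786 kN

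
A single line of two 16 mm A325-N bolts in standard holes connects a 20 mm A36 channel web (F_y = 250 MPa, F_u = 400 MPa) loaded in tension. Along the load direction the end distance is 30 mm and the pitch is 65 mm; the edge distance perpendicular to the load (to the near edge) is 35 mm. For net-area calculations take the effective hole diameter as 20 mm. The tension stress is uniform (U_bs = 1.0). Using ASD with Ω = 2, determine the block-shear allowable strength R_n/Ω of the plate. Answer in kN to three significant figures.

Shear plane L_v = 30 + 1·65 = 95 mm; A_gv = 95 × 20 = 1900 mm².
A_nv = (95 − 1.5·20) × 20 = 1300 mm².
A_nt = (35 − 0.5·20) × 20 = 500 mm².
0.6 F_u A_nv = 312 kN; 0.6 F_y A_gv = 285 kN → shear yielding governs the shear term.
R_n = 285 + 1.0 × 400 × 500 / 1000 = 485 kN.
Allowable strength R_n/Ω = 485 / 2 = 242 kN.

242 kN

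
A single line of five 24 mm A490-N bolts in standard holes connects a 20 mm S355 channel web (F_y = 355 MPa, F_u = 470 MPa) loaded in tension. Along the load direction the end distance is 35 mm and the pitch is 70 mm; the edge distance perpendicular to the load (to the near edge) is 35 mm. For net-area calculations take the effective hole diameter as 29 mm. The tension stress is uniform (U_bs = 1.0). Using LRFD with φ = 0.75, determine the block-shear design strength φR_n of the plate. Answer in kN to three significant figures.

925 kN

Shear plane L_v = 35 + 4·70 = 315 mm; A_gv = 315 × 20 = 6300 mm².
A_nv = (315 − 4.5·29) × 20 = 3690 mm².
A_nt = (35 − 0.5·29) × 20 = 410 mm².
0.6 F_u A_nv = 1041 kN; 0.6 F_y A_gv = 1342 kN → shear rupture governs the shear term.
R_n = 1041 + 1.0 × 470 × 410 / 1000 = 1233 kN.
Design strength φR_n = 0.75 × 1233 = 925 kN.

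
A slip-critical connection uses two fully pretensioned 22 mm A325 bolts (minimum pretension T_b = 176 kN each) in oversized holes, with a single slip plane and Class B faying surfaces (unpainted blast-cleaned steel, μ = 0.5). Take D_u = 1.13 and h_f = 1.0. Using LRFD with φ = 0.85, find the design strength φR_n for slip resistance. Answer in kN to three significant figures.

R_n = μ · D_u · h_f · T_b · n_s · n_b = 0.5 × 1.13 × 1.0 × 176 × 1 × 2 = 198.9 kN.
Design strength φR_n = 0.85 × 198.9 = 169 kN.

169 kN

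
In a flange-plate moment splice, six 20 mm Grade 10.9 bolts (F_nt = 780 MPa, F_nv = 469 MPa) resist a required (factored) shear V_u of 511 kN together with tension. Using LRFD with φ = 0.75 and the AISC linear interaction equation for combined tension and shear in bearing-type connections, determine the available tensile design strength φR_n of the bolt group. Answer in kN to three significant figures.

A_b = π·20²/4 = 314.2 mm²; f_rv = 511 × 1000 / (6 × 314.2) = 271.1 MPa.
F'_nt = 1.3 F_nt − (F_nt / φF_nv) f_rv = 1.3·780 − (780/(0.75·469))·271.1 = 412.9 MPa, capped at F_nt → F'_nt = 412.9 MPa.
R_n = F'_nt · A_b · n = 412.9 × 314.2 × 6 / 1000 = 778.2 kN.
Design strength φR_n = 0.75 × 778.2 = 584 kN.

584 kN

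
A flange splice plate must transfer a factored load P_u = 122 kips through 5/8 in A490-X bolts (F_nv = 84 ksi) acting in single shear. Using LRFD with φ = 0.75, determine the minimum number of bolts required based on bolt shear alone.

7 bolts

A_b = π·0.625²/4 = 0.3068 in².
Per-bolt design strength φR_n = 0.75 × 84 × 0.3068 × 1 = 19.33 kips.
n ≥ 122 / 19.33 = 6.312 → use 7 bolts.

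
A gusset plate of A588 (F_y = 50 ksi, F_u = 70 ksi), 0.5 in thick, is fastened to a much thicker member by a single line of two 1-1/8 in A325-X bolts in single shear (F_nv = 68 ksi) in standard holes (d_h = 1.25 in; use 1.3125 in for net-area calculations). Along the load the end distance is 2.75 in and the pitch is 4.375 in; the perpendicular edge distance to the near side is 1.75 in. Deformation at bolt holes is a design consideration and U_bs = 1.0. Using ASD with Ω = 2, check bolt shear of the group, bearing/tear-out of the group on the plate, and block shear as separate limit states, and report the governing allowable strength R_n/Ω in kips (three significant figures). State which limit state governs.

67.6 kips (bolt shear governs)

Bolt shear: A_b = π·1.125²/4 = 0.994 in²; R_n = 68 × 0.994 × 2 × 1 = 135.2 kips → 135.2 / 2 = 67.6 kips.
Bearing: edge l_c = 2.125, r_n = 89.25 kips; interior l_c = 3.125, r_n = 94.5 kips; R_n = 89.25 + 1·94.5 = 183.8 kips → 91.9 kips.
Block shear: A_gv = 3.562, A_nv = 2.578, A_nt = 0.5469 in²; R_n = min(0.6F_uA_nv, 0.6F_yA_gv) + U_bs·F_u·A_nt = 145.2 kips → 72.6 kips.
Bolt shear governs: 67.6 kips.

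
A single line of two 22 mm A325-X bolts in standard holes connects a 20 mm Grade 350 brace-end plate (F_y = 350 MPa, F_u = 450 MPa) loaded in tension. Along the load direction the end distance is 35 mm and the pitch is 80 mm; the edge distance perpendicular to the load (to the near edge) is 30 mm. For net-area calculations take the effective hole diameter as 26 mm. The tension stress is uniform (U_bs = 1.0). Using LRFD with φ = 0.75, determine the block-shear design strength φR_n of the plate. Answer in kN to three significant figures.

423 kN

Shear plane L_v = 35 + 1·80 = 115 mm; A_gv = 115 × 20 = 2300 mm².
A_nv = (115 − 1.5·26) × 20 = 1520 mm².
A_nt = (30 − 0.5·26) × 20 = 340 mm².
0.6 F_u A_nv = 410.4 kN; 0.6 F_y A_gv = 483 kN → shear rupture governs the shear term.
R_n = 410.4 + 1.0 × 450 × 340 / 1000 = 563.4 kN.
Design strength φR_n = 0.75 × 563.4 = 423 kN.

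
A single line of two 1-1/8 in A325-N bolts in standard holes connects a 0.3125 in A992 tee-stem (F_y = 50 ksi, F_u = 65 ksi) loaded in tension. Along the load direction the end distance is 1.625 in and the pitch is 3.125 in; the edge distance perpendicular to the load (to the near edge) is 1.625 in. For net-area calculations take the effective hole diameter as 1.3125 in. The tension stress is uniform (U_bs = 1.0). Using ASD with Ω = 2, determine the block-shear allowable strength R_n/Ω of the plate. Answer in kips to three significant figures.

Shear plane L_v = 1.625 + 1·3.125 = 4.75 in; A_gv = 4.75 × 0.3125 = 1.484 in².
A_nv = (4.75 − 1.5·1.3125) × 0.3125 = 0.8691 in².
A_nt = (1.625 − 0.5·1.3125) × 0.3125 = 0.3027 in².
0.6 F_u A_nv = 33.9 kips; 0.6 F_y A_gv = 44.53 kips → shear rupture governs the shear term.
R_n = 33.9 + 1.0 × 65 × 0.3027 = 53.57 kips.
Allowable strength R_n/Ω = 53.57 / 2 = 26.8 kips.

26.8 kips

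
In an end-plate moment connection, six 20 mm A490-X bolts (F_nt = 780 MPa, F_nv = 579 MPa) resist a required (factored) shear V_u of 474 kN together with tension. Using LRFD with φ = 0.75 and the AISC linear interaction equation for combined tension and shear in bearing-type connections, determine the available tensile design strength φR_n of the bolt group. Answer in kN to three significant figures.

A_b = π·20²/4 = 314.2 mm²; f_rv = 474 × 1000 / (6 × 314.2) = 251.5 MPa.
F'_nt = 1.3 F_nt − (F_nt / φF_nv) f_rv = 1.3·780 − (780/(0.75·579))·251.5 = 562.3 MPa, capped at F_nt → F'_nt = 562.3 MPa.
R_n = F'_nt · A_b · n = 562.3 × 314.2 × 6 / 1000 = 1060 kN.
Design strength φR_n = 0.75 × 1060 = 795 kN.

795 kN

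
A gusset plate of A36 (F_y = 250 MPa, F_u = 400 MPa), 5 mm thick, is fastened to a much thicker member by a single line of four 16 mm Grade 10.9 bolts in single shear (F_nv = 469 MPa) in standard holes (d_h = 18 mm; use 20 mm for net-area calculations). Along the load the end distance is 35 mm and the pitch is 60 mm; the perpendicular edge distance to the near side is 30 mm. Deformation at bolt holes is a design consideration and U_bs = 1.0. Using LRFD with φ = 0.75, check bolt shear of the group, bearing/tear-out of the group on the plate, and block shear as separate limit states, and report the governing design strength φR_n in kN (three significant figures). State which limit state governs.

151 kN (block shear governs)

Bolt shear: A_b = π·16²/4 = 201.1 mm²; R_n = 469 × 201.1 × 4 × 1 / 1000 = 377.2 kN → 0.75 × 377.2 = 283 kN.
Bearing: edge l_c = 26, r_n = 62.4 kN; interior l_c = 42, r_n = 76.8 kN; R_n = 62.4 + 3·76.8 = 292.8 kN → 220 kN.
Block shear: A_gv = 1075, A_nv = 725, A_nt = 100 mm²; R_n = min(0.6F_uA_nv, 0.6F_yA_gv) + U_bs·F_u·A_nt = 201.2 kN → 151 kN.
Block shear governs: 151 kN.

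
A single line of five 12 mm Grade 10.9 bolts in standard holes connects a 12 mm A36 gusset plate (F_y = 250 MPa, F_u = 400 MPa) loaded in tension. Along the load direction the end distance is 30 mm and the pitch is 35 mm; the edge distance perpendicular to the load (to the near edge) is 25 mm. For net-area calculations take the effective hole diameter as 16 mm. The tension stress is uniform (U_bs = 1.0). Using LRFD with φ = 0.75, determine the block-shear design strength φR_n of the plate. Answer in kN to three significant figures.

273 kN

Shear plane L_v = 30 + 4·35 = 170 mm; A_gv = 170 × 12 = 2040 mm².
A_nv = (170 − 4.5·16) × 12 = 1176 mm².
A_nt = (25 − 0.5·16) × 12 = 204 mm².
0.6 F_u A_nv = 282.2 kN; 0.6 F_y A_gv = 306 kN → shear rupture governs the shear term.
R_n = 282.2 + 1.0 × 400 × 204 / 1000 = 363.8 kN.
Design strength φR_n = 0.75 × 363.8 = 273 kN.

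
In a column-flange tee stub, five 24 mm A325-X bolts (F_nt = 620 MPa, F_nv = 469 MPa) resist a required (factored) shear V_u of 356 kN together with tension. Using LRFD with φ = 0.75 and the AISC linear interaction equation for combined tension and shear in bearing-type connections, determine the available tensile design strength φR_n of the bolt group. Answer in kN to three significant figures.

897 kN

A_b = π·24²/4 = 452.4 mm²; f_rv = 356 × 1000 / (5 × 452.4) = 157.4 MPa.
F'_nt = 1.3 F_nt − (F_nt / φF_nv) f_rv = 1.3·620 − (620/(0.75·469))·157.4 = 528.6 MPa, capped at F_nt → F'_nt = 528.6 MPa.
R_n = F'_nt · A_b · n = 528.6 × 452.4 × 5 / 1000 = 1196 kN.
Design strength φR_n = 0.75 × 1196 = 897 kN.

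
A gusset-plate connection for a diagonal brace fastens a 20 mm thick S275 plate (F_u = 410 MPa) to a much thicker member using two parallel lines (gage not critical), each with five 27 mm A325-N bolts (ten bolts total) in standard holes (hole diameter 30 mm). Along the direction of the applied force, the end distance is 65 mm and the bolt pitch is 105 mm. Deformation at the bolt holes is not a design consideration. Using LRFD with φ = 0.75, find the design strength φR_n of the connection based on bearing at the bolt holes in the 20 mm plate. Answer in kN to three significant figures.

Per bolt r_n = 1.5 l_c t F_u ≤ 3.0 d t F_u; upper limit = 3.0 × 27 × 20 × 410 / 1000 = 664.2 kN.
Edge bolt: l_c = 65 − 30/2 = 50 mm → 1.5 × 50 × 20 × 410 / 1000 = 615 → r_n = 615 kN.
Interior bolts: l_c = 105 − 30 = 75 mm → 1.5 × 75 × 20 × 410 / 1000 = 922.5 → r_n = 664.2 kN.
R_n = 2 × 615 + 8 × 664.2 = 6544 kN.
Design strength φR_n = 0.75 × 6544 = 4910 kN.

4910 kN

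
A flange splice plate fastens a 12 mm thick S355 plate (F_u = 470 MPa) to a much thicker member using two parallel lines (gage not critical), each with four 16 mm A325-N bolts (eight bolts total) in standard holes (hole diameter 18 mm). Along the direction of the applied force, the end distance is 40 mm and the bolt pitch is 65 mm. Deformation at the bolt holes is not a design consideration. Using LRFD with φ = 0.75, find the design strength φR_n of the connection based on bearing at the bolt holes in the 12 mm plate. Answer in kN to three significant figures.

1610 kN

Per bolt r_n = 1.5 l_c t F_u ≤ 3.0 d t F_u; upper limit = 3.0 × 16 × 12 × 470 / 1000 = 270.7 kN.
Edge bolt: l_c = 40 − 18/2 = 31 mm → 1.5 × 31 × 12 × 470 / 1000 = 262.3 → r_n = 262.3 kN.
Interior bolts: l_c = 65 − 18 = 47 mm → 1.5 × 47 × 12 × 470 / 1000 = 397.6 → r_n = 270.7 kN.
R_n = 2 × 262.3 + 6 × 270.7 = 2149 kN.
Design strength φR_n = 0.75 × 2149 = 1610 kN.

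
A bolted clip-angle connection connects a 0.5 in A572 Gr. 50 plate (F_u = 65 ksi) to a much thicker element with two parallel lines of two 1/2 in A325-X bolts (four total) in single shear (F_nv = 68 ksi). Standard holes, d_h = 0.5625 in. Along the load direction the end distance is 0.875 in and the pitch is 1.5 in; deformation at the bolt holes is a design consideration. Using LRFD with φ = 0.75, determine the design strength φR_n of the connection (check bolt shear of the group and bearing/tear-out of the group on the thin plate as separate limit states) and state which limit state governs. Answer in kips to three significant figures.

40.1 kips (bolt shear governs)

Bolt shear: A_b = π·0.5²/4 = 0.1963 in²; R_n = 68 × 0.1963 × 4 × 1 = 53.41 kips → 0.75 × 53.41 = 40.1 kips.
Bearing (1.2 l_c t F_u ≤ 2.4 d t F_u): upper limit = 2.4·0.5·0.5·65 = 39 kips.
  Edge l_c = 0.875 − 0.5625/2 = 0.5938 → r_n = 23.16 kips; interior l_c = 1.5 − 0.5625 = 0.9375 → r_n = 36.56 kips.
  R_n,bearing = 2·23.16 + 2·36.56 = 119.4 kips → 0.75 × 119.4 = 89.6 kips.
Bolt shear governs: 40.1 kips.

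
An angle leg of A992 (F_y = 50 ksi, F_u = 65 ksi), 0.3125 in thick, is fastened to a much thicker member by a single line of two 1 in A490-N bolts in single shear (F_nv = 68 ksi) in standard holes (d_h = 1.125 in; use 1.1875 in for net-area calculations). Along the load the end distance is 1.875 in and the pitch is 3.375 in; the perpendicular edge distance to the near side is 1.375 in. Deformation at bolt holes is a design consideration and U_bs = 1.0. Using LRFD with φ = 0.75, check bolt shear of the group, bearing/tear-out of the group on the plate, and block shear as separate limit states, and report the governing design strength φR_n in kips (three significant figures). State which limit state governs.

43.6 kips (block shear governs)

Bolt shear: A_b = π·1²/4 = 0.7854 in²; R_n = 68 × 0.7854 × 2 × 1 = 106.8 kips → 0.75 × 106.8 = 80.1 kips.
Bearing: edge l_c = 1.312, r_n = 31.99 kips; interior l_c = 2.25, r_n = 48.75 kips; R_n = 31.99 + 1·48.75 = 80.74 kips → 60.6 kips.
Block shear: A_gv = 1.641, A_nv = 1.084, A_nt = 0.2441 in²; R_n = min(0.6F_uA_nv, 0.6F_yA_gv) + U_bs·F_u·A_nt = 58.14 kips → 43.6 kips.
Block shear governs: 43.6 kips.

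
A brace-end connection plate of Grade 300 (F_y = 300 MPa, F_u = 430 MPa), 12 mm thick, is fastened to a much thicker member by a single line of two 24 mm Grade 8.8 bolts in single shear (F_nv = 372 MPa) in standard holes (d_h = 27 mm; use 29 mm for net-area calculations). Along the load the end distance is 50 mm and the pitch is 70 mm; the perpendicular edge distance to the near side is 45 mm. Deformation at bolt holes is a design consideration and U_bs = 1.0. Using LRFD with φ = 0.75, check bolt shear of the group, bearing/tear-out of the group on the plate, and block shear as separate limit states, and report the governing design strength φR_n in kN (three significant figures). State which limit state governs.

Bolt shear: A_b = π·24²/4 = 452.4 mm²; R_n = 372 × 452.4 × 2 × 1 / 1000 = 336.6 kN → 0.75 × 336.6 = 252 kN.
Bearing: edge l_c = 36.5, r_n = 226 kN; interior l_c = 43, r_n = 266.3 kN; R_n = 226 + 1·266.3 = 492.3 kN → 369 kN.
Block shear: A_gv = 1440, A_nv = 918, A_nt = 366 mm²; R_n = min(0.6F_uA_nv, 0.6F_yA_gv) + U_bs·F_u·A_nt = 394.2 kN → 296 kN.
Bolt shear governs: 252 kN.

252 kN (bolt shear governs)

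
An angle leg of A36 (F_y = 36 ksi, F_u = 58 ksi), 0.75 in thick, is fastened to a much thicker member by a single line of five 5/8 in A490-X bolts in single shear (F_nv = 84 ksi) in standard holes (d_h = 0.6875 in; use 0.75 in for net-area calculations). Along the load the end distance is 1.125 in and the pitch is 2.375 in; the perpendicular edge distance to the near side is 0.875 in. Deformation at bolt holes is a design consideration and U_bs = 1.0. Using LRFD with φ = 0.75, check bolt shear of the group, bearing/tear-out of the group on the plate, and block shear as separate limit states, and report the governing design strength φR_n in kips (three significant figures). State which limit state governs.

96.6 kips (bolt shear governs)

Bolt shear: A_b = π·0.625²/4 = 0.3068 in²; R_n = 84 × 0.3068 × 5 × 1 = 128.9 kips → 0.75 × 128.9 = 96.6 kips.
Bearing: edge l_c = 0.7812, r_n = 40.78 kips; interior l_c = 1.688, r_n = 65.25 kips; R_n = 40.78 + 4·65.25 = 301.8 kips → 226 kips.
Block shear: A_gv = 7.969, A_nv = 5.438, A_nt = 0.375 in²; R_n = min(0.6F_uA_nv, 0.6F_yA_gv) + U_bs·F_u·A_nt = 193.9 kips → 145 kips.
Bolt shear governs: 96.6 kips.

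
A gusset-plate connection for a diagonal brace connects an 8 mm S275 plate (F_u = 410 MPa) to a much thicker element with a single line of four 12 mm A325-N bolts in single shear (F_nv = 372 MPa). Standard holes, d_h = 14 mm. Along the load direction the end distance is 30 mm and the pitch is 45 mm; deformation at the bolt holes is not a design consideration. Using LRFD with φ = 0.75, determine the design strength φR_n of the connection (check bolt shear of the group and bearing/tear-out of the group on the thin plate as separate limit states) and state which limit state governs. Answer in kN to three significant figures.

126 kN (bolt shear governs)

Bolt shear: A_b = π·12²/4 = 113.1 mm²; R_n = 372 × 113.1 × 4 × 1 / 1000 = 168.3 kN → 0.75 × 168.3 = 126 kN.
Bearing (1.5 l_c t F_u ≤ 3.0 d t F_u): upper limit = 3.0·12·8·410 / 1000 = 118.1 kN.
  Edge l_c = 30 − 14/2 = 23 → r_n = 113.2 kN; interior l_c = 45 − 14 = 31 → r_n = 118.1 kN.
  R_n,bearing = 1·113.2 + 3·118.1 = 467.4 kN → 0.75 × 467.4 = 351 kN.
Bolt shear governs: 126 kN.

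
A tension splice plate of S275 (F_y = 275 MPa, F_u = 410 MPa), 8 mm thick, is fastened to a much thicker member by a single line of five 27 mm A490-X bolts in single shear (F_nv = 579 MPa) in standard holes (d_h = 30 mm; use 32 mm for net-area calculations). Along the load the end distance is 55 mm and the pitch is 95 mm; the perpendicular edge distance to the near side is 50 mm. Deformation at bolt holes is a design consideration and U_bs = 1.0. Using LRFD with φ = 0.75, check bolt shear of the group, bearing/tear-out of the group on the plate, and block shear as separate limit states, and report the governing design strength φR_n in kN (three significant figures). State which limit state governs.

Bolt shear: A_b = π·27²/4 = 572.6 mm²; R_n = 579 × 572.6 × 5 × 1 / 1000 = 1658 kN → 0.75 × 1658 = 1240 kN.
Bearing: edge l_c = 40, r_n = 157.4 kN; interior l_c = 65, r_n = 212.5 kN; R_n = 157.4 + 4·212.5 = 1008 kN → 756 kN.
Block shear: A_gv = 3480, A_nv = 2328, A_nt = 272 mm²; R_n = min(0.6F_uA_nv, 0.6F_yA_gv) + U_bs·F_u·A_nt = 684.2 kN → 513 kN.
Block shear governs: 513 kN.

513 kN (block shear governs)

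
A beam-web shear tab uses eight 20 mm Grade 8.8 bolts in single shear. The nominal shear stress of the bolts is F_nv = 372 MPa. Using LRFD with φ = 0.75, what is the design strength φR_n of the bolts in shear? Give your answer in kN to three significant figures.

701 kN

A_b = π × 20² / 4 = 314.2 mm².
R_n = F_nv · A_b · n · n_s = 372 × 314.2 × 8 × 1 / 1000 = 934.9 kN.
Design strength φR_n = 0.75 × 934.9 = 701 kN.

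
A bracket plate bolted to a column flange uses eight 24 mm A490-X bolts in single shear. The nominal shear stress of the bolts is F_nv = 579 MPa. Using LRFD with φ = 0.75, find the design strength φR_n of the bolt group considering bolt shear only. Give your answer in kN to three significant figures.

A_b = π × 24² / 4 = 452.4 mm².
R_n = F_nv · A_b · n · n_s = 579 × 452.4 × 8 × 1 / 1000 = 2095 kN.
Design strength φR_n = 0.75 × 2095 = 1570 kN.

1570 kN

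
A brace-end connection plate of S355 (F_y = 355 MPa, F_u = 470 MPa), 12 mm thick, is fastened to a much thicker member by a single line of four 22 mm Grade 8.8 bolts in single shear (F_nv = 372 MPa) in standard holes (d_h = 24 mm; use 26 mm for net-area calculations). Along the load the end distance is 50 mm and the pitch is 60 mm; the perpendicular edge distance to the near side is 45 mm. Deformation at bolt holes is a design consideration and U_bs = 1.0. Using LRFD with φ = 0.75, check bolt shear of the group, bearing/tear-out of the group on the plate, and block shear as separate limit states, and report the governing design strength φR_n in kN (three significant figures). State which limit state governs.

Bolt shear: A_b = π·22²/4 = 380.1 mm²; R_n = 372 × 380.1 × 4 × 1 / 1000 = 565.6 kN → 0.75 × 565.6 = 424 kN.
Bearing: edge l_c = 38, r_n = 257.2 kN; interior l_c = 36, r_n = 243.6 kN; R_n = 257.2 + 3·243.6 = 988.1 kN → 741 kN.
Block shear: A_gv = 2760, A_nv = 1668, A_nt = 384 mm²; R_n = min(0.6F_uA_nv, 0.6F_yA_gv) + U_bs·F_u·A_nt = 650.9 kN → 488 kN.
Bolt shear governs: 424 kN.

424 kN (bolt shear governs)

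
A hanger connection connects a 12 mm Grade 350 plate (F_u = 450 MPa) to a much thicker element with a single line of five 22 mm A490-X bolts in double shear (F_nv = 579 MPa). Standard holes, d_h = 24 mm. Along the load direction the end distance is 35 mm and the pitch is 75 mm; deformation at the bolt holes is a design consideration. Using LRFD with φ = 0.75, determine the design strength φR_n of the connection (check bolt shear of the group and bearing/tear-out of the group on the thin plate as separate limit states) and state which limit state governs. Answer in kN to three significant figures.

Bolt shear: A_b = π·22²/4 = 380.1 mm²; R_n = 579 × 380.1 × 5 × 2 / 1000 = 2201 kN → 0.75 × 2201 = 1650 kN.
Bearing (1.2 l_c t F_u ≤ 2.4 d t F_u): upper limit = 2.4·22·12·450 / 1000 = 285.1 kN.
  Edge l_c = 35 − 24/2 = 23 → r_n = 149 kN; interior l_c = 75 − 24 = 51 → r_n = 285.1 kN.
  R_n,bearing = 1·149 + 4·285.1 = 1290 kN → 0.75 × 1290 = 967 kN.
Bearing governs: 967 kN.

967 kN (bearing governs)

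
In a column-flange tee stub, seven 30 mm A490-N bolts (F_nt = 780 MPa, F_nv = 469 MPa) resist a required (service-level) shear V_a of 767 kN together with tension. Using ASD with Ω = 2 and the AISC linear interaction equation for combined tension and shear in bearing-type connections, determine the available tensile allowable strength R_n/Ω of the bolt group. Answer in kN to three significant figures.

A_b = π·30²/4 = 706.9 mm²; f_rv = 767 × 1000 / (7 × 706.9) = 155 MPa.
F'_nt = 1.3 F_nt − (Ω F_nt / F_nv) f_rv = 1.3·780 − (2·780/469)·155 = 498.4 MPa, capped at F_nt → F'_nt = 498.4 MPa.
R_n = F'_nt · A_b · n = 498.4 × 706.9 × 7 / 1000 = 2466 kN.
Allowable strength R_n/Ω = 2466 / 2 = 1230 kN.

1230 kN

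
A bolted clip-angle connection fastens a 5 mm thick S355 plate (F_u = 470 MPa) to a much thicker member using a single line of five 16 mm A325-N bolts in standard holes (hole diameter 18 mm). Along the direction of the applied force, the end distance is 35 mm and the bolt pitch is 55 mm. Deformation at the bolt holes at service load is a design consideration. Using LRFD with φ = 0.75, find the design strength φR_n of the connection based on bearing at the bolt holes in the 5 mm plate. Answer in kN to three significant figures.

326 kN

Per bolt r_n = 1.2 l_c t F_u ≤ 2.4 d t F_u; upper limit = 2.4 × 16 × 5 × 470 / 1000 = 90.24 kN.
Edge bolt: l_c = 35 − 18/2 = 26 mm → 1.2 × 26 × 5 × 470 / 1000 = 73.32 → r_n = 73.32 kN.
Interior bolts: l_c = 55 − 18 = 37 mm → 1.2 × 37 × 5 × 470 / 1000 = 104.3 → r_n = 90.24 kN.
R_n = 1 × 73.32 + 4 × 90.24 = 434.3 kN.
Design strength φR_n = 0.75 × 434.3 = 326 kN.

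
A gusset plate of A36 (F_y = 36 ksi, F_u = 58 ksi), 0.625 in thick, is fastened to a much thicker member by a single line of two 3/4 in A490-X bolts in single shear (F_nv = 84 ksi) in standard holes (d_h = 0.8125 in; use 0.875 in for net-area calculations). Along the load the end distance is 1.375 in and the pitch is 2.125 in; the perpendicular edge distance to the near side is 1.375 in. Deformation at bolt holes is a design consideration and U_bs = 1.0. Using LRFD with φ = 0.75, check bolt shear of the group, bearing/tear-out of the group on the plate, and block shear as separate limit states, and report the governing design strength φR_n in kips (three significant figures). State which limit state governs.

Bolt shear: A_b = π·0.75²/4 = 0.4418 in²; R_n = 84 × 0.4418 × 2 × 1 = 74.22 kips → 0.75 × 74.22 = 55.7 kips.
Bearing: edge l_c = 0.9688, r_n = 42.14 kips; interior l_c = 1.312, r_n = 57.09 kips; R_n = 42.14 + 1·57.09 = 99.23 kips → 74.4 kips.
Block shear: A_gv = 2.188, A_nv = 1.367, A_nt = 0.5859 in²; R_n = min(0.6F_uA_nv, 0.6F_yA_gv) + U_bs·F_u·A_nt = 81.23 kips → 60.9 kips.
Bolt shear governs: 55.7 kips.

55.7 kips (bolt shear governs)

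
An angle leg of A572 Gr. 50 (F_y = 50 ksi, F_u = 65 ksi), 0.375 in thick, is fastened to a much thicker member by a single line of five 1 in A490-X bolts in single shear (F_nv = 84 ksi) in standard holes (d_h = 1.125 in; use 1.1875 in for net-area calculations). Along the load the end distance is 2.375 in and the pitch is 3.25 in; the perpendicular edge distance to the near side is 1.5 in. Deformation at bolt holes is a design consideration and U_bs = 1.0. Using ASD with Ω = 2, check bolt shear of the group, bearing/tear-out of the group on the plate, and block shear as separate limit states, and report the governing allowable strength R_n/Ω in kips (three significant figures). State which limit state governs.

84.4 kips (block shear governs)

Bolt shear: A_b = π·1²/4 = 0.7854 in²; R_n = 84 × 0.7854 × 5 × 1 = 329.9 kips → 329.9 / 2 = 165 kips.
Bearing: edge l_c = 1.812, r_n = 53.02 kips; interior l_c = 2.125, r_n = 58.5 kips; R_n = 53.02 + 4·58.5 = 287 kips → 144 kips.
Block shear: A_gv = 5.766, A_nv = 3.762, A_nt = 0.3398 in²; R_n = min(0.6F_uA_nv, 0.6F_yA_gv) + U_bs·F_u·A_nt = 168.8 kips → 84.4 kips.
Block shear governs: 84.4 kips.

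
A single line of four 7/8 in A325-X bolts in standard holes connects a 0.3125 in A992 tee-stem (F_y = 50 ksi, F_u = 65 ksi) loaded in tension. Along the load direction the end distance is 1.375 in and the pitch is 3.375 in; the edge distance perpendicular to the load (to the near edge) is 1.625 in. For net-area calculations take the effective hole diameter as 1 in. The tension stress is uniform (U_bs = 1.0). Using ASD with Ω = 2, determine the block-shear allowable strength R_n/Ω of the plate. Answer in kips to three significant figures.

Shear plane L_v = 1.375 + 3·3.375 = 11.5 in; A_gv = 11.5 × 0.3125 = 3.594 in².
A_nv = (11.5 − 3.5·1) × 0.3125 = 2.5 in².
A_nt = (1.625 − 0.5·1) × 0.3125 = 0.3516 in².
0.6 F_u A_nv = 97.5 kips; 0.6 F_y A_gv = 107.8 kips → shear rupture governs the shear term.
R_n = 97.5 + 1.0 × 65 × 0.3516 = 120.4 kips.
Allowable strength R_n/Ω = 120.4 / 2 = 60.2 kips.

60.2 kips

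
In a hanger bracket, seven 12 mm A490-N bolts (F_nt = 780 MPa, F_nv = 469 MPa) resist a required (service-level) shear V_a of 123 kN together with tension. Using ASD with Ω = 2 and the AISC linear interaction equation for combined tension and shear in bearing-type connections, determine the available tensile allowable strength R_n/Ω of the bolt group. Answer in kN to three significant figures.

197 kN

A_b = π·12²/4 = 113.1 mm²; f_rv = 123 × 1000 / (7 × 113.1) = 155.4 MPa.
F'_nt = 1.3 F_nt − (Ω F_nt / F_nv) f_rv = 1.3·780 − (2·780/469)·155.4 = 497.2 MPa, capped at F_nt → F'_nt = 497.2 MPa.
R_n = F'_nt · A_b · n = 497.2 × 113.1 × 7 / 1000 = 393.6 kN.
Allowable strength R_n/Ω = 393.6 / 2 = 197 kN.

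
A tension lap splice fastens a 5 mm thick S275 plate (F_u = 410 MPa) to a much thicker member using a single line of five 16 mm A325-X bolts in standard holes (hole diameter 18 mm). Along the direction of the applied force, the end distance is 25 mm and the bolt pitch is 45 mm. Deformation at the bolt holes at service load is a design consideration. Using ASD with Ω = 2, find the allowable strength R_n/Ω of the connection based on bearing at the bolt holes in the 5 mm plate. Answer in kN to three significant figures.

153 kN

Per bolt r_n = 1.2 l_c t F_u ≤ 2.4 d t F_u; upper limit = 2.4 × 16 × 5 × 410 / 1000 = 78.72 kN.
Edge bolt: l_c = 25 − 18/2 = 16 mm → 1.2 × 16 × 5 × 410 / 1000 = 39.36 → r_n = 39.36 kN.
Interior bolts: l_c = 45 − 18 = 27 mm → 1.2 × 27 × 5 × 410 / 1000 = 66.42 → r_n = 66.42 kN.
R_n = 1 × 39.36 + 4 × 66.42 = 305 kN.
Allowable strength R_n/Ω = 305 / 2 = 153 kN.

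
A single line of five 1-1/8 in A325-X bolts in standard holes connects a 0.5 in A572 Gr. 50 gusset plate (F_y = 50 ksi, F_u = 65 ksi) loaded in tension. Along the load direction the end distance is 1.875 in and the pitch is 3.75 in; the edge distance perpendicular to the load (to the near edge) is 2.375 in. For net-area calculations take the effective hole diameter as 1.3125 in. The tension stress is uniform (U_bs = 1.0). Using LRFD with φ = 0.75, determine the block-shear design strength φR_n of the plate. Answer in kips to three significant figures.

Shear plane L_v = 1.875 + 4·3.75 = 16.88 in; A_gv = 16.88 × 0.5 = 8.438 in².
A_nv = (16.88 − 4.5·1.3125) × 0.5 = 5.484 in².
A_nt = (2.375 − 0.5·1.3125) × 0.5 = 0.8594 in².
0.6 F_u A_nv = 213.9 kips; 0.6 F_y A_gv = 253.1 kips → shear rupture governs the shear term.
R_n = 213.9 + 1.0 × 65 × 0.8594 = 269.8 kips.
Design strength φR_n = 0.75 × 269.8 = 202 kips.

202 kips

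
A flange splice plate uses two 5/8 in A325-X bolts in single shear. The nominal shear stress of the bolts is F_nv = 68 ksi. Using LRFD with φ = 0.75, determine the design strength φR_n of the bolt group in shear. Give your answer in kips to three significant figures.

A_b = π × 0.625² / 4 = 0.3068 in².
R_n = F_nv · A_b · n · n_s = 68 × 0.3068 × 2 × 1 = 41.72 kips.
Design strength φR_n = 0.75 × 41.72 = 31.3 kips.

31.3 kips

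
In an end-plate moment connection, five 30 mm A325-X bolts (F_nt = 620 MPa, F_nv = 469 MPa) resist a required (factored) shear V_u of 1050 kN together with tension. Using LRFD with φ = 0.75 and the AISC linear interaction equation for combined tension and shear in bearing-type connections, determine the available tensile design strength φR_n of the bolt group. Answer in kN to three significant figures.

A_b = π·30²/4 = 706.9 mm²; f_rv = 1050 × 1000 / (5 × 706.9) = 297.1 MPa.
F'_nt = 1.3 F_nt − (F_nt / φF_nv) f_rv = 1.3·620 − (620/(0.75·469))·297.1 = 282.3 MPa, capped at F_nt → F'_nt = 282.3 MPa.
R_n = F'_nt · A_b · n = 282.3 × 706.9 × 5 / 1000 = 997.9 kN.
Design strength φR_n = 0.75 × 997.9 = 748 kN.

748 kN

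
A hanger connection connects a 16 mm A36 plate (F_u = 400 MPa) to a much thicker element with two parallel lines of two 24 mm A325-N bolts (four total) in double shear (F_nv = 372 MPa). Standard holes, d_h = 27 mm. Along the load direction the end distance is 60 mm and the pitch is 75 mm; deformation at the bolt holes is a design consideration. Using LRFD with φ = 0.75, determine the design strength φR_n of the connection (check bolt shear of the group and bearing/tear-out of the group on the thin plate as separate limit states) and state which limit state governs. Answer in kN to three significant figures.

Bolt shear: A_b = π·24²/4 = 452.4 mm²; R_n = 372 × 452.4 × 4 × 2 / 1000 = 1346 kN → 0.75 × 1346 = 1010 kN.
Bearing (1.2 l_c t F_u ≤ 2.4 d t F_u): upper limit = 2.4·24·16·400 / 1000 = 368.6 kN.
  Edge l_c = 60 − 27/2 = 46.5 → r_n = 357.1 kN; interior l_c = 75 − 27 = 48 → r_n = 368.6 kN.
  R_n,bearing = 2·357.1 + 2·368.6 = 1452 kN → 0.75 × 1452 = 1090 kN.
Bolt shear governs: 1010 kN.

1010 kN (bolt shear governs)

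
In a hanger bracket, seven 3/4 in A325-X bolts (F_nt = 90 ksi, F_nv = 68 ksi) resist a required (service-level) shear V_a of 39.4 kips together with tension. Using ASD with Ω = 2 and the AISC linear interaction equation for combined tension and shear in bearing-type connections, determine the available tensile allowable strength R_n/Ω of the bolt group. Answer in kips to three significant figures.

A_b = π·0.75²/4 = 0.4418 in²; f_rv = 39.4 / (7 × 0.4418) = 12.74 ksi.
F'_nt = 1.3 F_nt − (Ω F_nt / F_nv) f_rv = 1.3·90 − (2·90/68)·12.74 = 83.28 ksi, capped at F_nt → F'_nt = 83.28 ksi.
R_n = F'_nt · A_b · n = 83.28 × 0.4418 × 7 = 257.5 kips.
Allowable strength R_n/Ω = 257.5 / 2 = 129 kips.

129 kips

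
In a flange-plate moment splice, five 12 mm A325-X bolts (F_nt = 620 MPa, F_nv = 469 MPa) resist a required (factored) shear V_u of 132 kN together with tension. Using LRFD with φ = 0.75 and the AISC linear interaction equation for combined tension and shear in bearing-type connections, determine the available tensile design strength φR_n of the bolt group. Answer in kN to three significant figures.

167 kN

A_b = π·12²/4 = 113.1 mm²; f_rv = 132 × 1000 / (5 × 113.1) = 233.4 MPa.
F'_nt = 1.3 F_nt − (F_nt / φF_nv) f_rv = 1.3·620 − (620/(0.75·469))·233.4 = 394.6 MPa, capped at F_nt → F'_nt = 394.6 MPa.
R_n = F'_nt · A_b · n = 394.6 × 113.1 × 5 / 1000 = 223.1 kN.
Design strength φR_n = 0.75 × 223.1 = 167 kN.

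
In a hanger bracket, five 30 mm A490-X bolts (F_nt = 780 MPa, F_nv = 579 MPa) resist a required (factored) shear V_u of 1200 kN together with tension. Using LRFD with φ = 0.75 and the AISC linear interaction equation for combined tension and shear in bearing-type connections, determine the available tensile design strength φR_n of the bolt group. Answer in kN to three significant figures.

1070 kN

A_b = π·30²/4 = 706.9 mm²; f_rv = 1200 × 1000 / (5 × 706.9) = 339.5 MPa.
F'_nt = 1.3 F_nt − (F_nt / φF_nv) f_rv = 1.3·780 − (780/(0.75·579))·339.5 = 404.1 MPa, capped at F_nt → F'_nt = 404.1 MPa.
R_n = F'_nt · A_b · n = 404.1 × 706.9 × 5 / 1000 = 1428 kN.
Design strength φR_n = 0.75 × 1428 = 1070 kN.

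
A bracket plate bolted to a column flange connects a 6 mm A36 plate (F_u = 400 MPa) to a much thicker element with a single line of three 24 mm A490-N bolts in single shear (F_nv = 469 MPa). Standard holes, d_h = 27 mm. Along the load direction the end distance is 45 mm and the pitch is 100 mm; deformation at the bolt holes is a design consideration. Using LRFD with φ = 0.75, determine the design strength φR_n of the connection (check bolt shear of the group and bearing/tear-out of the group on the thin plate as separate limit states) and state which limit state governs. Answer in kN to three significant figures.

275 kN (bearing governs)

Bolt shear: A_b = π·24²/4 = 452.4 mm²; R_n = 469 × 452.4 × 3 × 1 / 1000 = 636.5 kN → 0.75 × 636.5 = 477 kN.
Bearing (1.2 l_c t F_u ≤ 2.4 d t F_u): upper limit = 2.4·24·6·400 / 1000 = 138.2 kN.
  Edge l_c = 45 − 27/2 = 31.5 → r_n = 90.72 kN; interior l_c = 100 − 27 = 73 → r_n = 138.2 kN.
  R_n,bearing = 1·90.72 + 2·138.2 = 367.2 kN → 0.75 × 367.2 = 275 kN.
Bearing governs: 275 kN.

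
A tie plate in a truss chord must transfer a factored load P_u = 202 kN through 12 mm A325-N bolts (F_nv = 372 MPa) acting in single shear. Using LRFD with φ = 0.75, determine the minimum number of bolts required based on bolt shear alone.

7 bolts

A_b = π·12²/4 = 113.1 mm².
Per-bolt design strength φR_n = 0.75 × 372 × 113.1 × 1 / 1000 = 31.55 kN.
n ≥ 202 / 31.55 = 6.402 → use 7 bolts.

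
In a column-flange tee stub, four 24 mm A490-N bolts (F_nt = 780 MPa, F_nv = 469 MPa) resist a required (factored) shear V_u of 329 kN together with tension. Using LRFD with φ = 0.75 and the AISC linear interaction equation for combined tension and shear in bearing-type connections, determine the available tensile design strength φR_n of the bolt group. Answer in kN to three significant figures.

A_b = π·24²/4 = 452.4 mm²; f_rv = 329 × 1000 / (4 × 452.4) = 181.8 MPa.
F'_nt = 1.3 F_nt − (F_nt / φF_nv) f_rv = 1.3·780 − (780/(0.75·469))·181.8 = 610.8 MPa, capped at F_nt → F'_nt = 610.8 MPa.
R_n = F'_nt · A_b · n = 610.8 × 452.4 × 4 / 1000 = 1105 kN.
Design strength φR_n = 0.75 × 1105 = 829 kN.

829 kN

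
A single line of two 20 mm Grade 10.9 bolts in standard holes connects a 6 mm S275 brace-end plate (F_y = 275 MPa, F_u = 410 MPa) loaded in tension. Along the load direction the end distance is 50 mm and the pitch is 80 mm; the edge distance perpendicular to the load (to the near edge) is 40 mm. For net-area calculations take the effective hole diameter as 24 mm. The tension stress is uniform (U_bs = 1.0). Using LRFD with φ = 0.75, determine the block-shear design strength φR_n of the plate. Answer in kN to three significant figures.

Shear plane L_v = 50 + 1·80 = 130 mm; A_gv = 130 × 6 = 780 mm².
A_nv = (130 − 1.5·24) × 6 = 564 mm².
A_nt = (40 − 0.5·24) × 6 = 168 mm².
0.6 F_u A_nv = 138.7 kN; 0.6 F_y A_gv = 128.7 kN → shear yielding governs the shear term.
R_n = 128.7 + 1.0 × 410 × 168 / 1000 = 197.6 kN.
Design strength φR_n = 0.75 × 197.6 = 148 kN.

148 kN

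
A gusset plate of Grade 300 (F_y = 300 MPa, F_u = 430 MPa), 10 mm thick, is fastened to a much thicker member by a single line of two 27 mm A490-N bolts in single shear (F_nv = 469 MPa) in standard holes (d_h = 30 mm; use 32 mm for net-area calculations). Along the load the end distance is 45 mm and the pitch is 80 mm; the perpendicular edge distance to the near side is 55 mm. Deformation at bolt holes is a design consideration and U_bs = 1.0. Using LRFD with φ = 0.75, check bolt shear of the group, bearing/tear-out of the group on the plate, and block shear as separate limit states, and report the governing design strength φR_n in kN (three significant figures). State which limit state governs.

Bolt shear: A_b = π·27²/4 = 572.6 mm²; R_n = 469 × 572.6 × 2 × 1 / 1000 = 537.1 kN → 0.75 × 537.1 = 403 kN.
Bearing: edge l_c = 30, r_n = 154.8 kN; interior l_c = 50, r_n = 258 kN; R_n = 154.8 + 1·258 = 412.8 kN → 310 kN.
Block shear: A_gv = 1250, A_nv = 770, A_nt = 390 mm²; R_n = min(0.6F_uA_nv, 0.6F_yA_gv) + U_bs·F_u·A_nt = 366.4 kN → 275 kN.
Block shear governs: 275 kN.

275 kN (block shear governs)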